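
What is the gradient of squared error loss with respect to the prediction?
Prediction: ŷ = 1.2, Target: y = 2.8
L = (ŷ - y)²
∂L/∂ŷ = -3.2

∂L/∂ŷ = 2(ŷ - y) = 2(1.2 - 2.8) = 2(-1.6) = -3.2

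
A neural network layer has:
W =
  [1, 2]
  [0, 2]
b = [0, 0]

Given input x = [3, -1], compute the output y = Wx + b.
y = [1, -2]

Wx = [1×3 + 2×-1, 0×3 + 2×-1]
   = [1, -2]
y = Wx + b = [1 + 0, -2 + 0] = [1, -2]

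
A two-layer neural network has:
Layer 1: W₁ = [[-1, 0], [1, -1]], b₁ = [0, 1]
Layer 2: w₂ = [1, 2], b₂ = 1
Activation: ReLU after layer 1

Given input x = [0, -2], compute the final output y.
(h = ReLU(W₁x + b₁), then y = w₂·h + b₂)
y = 7

Layer 1 pre-activation: z₁ = [0, 3]
After ReLU: h = [0, 3]
Layer 2 output: y = 1×0 + 2×3 + 1 = 7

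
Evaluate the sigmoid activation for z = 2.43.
0.9191

sigmoid(2.43) = 1/(1 + e^(-2.43)) = 1/(1 + 0.08804) = 0.9191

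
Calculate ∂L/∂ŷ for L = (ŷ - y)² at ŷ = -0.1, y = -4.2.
∂L/∂ŷ = 8.2

∂L/∂ŷ = 2(ŷ - y) = 2(-0.1 - -4.2) = 2(4.1) = 8.2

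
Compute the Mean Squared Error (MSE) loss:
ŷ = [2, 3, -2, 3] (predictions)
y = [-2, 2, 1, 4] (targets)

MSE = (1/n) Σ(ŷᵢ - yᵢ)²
MSE = 6.75

MSE = (1/4)((2--2)² + (3-2)² + (-2-1)² + (3-4)²) = (1/4)(16 + 1 + 9 + 1) = 6.75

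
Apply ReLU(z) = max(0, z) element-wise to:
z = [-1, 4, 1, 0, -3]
h = [0, 4, 1, 0, 0]

ReLU applied element-wise: max(0,-1)=0, max(0,4)=4, max(0,1)=1, max(0,0)=0, max(0,-3)=0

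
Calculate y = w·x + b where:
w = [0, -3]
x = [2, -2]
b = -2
y = 4

y = (0)(2) + (-3)(-2) + -2 = 4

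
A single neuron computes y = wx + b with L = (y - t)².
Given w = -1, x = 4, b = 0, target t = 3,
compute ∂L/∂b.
∂L/∂b = -14

y = wx + b = (-1)(4) + 0 = -4
∂L/∂y = 2(y - t) = 2(-4 - 3) = -14
∂y/∂b = 1
∂L/∂b = ∂L/∂y · ∂y/∂b = -14 × 1 = -14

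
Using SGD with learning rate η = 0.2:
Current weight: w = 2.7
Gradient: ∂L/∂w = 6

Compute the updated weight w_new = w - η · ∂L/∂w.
w_new = 1.5

w_new = w - η·∂L/∂w = 2.7 - 0.2×(6) = 2.7 - (1.2) = 1.5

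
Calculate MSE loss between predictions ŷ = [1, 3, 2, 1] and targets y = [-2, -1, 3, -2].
MSE = 8.75

MSE = (1/4)((1--2)² + (3--1)² + (2-3)² + (1--2)²) = (1/4)(9 + 16 + 1 + 9) = 8.75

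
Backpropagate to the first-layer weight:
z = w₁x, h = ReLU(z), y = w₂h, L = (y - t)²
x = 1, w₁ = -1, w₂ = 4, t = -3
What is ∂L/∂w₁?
∂L/∂w₁ = 0

Forward pass:
z = w₁x = -1×1 = -1
h = ReLU(-1) = 0
y = w₂h = 4×0 = 0

Backward pass:
∂L/∂y = 2(y - t) = 2(0 - -3) = 6
∂y/∂h = w₂ = 4
∂h/∂z = 0 (ReLU derivative)
∂z/∂w₁ = x = 1

∂L/∂w₁ = 6 × 4 × 0 × 1 = 0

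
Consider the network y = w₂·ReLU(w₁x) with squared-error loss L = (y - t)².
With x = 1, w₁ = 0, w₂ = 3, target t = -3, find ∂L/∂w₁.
∂L/∂w₁ = 0

Forward pass:
z = w₁x = 0×1 = 0
h = ReLU(0) = 0
y = w₂h = 3×0 = 0

Backward pass:
∂L/∂y = 2(y - t) = 2(0 - -3) = 6
∂y/∂h = w₂ = 3
∂h/∂z = 0 (ReLU derivative)
∂z/∂w₁ = x = 1

∂L/∂w₁ = 6 × 3 × 0 × 1 = 0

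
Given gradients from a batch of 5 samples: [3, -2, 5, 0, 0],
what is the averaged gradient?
Average gradient = 1.2

Average = (1/5)(3 + -2 + 5 + 0 + 0) = 6/5 = 1.2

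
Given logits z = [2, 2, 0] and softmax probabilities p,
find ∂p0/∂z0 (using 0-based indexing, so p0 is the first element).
∂p0/∂z0 = 0.249

p = softmax(z) = [0.4683, 0.4683, 0.06338]
p0 = 0.4683

∂p0/∂z0 = p0(1 - p0) = 0.4683 × (1 - 0.4683) = 0.249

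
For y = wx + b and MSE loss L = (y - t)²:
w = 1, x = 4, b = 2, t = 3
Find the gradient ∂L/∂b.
∂L/∂b = 6

y = wx + b = (1)(4) + 2 = 6
∂L/∂y = 2(y - t) = 2(6 - 3) = 6
∂y/∂b = 1
∂L/∂b = ∂L/∂y · ∂y/∂b = 6 × 1 = 6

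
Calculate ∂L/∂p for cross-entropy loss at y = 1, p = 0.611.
∂L/∂p = -1.637

∂L/∂p = -y/p + (1-y)/(1-p) = -1/0.611 + 0 = -1.637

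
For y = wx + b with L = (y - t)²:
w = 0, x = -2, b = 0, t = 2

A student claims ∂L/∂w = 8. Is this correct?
Correct

y = (0)(-2) + 0 = 0
∂L/∂y = 2(y - t) = 2(0 - 2) = -4
∂y/∂w = x = -2
∂L/∂w = -4 × -2 = 8

Claimed value: 8
Correct: The correct gradient is 8.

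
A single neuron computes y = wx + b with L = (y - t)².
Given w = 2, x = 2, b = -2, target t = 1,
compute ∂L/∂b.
∂L/∂b = 2

y = wx + b = (2)(2) + -2 = 2
∂L/∂y = 2(y - t) = 2(2 - 1) = 2
∂y/∂b = 1
∂L/∂b = ∂L/∂y · ∂y/∂b = 2 × 1 = 2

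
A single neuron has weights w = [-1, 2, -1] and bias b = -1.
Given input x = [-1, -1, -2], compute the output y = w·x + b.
y = 0

y = (-1)(-1) + (2)(-1) + (-1)(-2) + -1 = 0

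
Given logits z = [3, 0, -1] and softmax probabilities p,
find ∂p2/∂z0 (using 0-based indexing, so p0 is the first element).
∂p2/∂z0 = -0.01605

p = softmax(z) = [0.9362, 0.04661, 0.01715]
p2 = 0.01715, p0 = 0.9362

∂p2/∂z0 = -p2 × p0 = -0.01715 × 0.9362 = -0.01605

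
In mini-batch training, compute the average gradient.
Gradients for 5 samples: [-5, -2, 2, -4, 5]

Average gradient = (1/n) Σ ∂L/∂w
Average gradient = -0.8

Average = (1/5)(-5 + -2 + 2 + -4 + 5) = -4/5 = -0.8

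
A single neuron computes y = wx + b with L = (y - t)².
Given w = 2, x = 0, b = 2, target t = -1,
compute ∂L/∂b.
∂L/∂b = 6

y = wx + b = (2)(0) + 2 = 2
∂L/∂y = 2(y - t) = 2(2 - -1) = 6
∂y/∂b = 1
∂L/∂b = ∂L/∂y · ∂y/∂b = 6 × 1 = 6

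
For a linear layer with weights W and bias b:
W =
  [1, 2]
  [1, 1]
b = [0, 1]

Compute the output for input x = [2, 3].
y = [8, 6]

Wx = [1×2 + 2×3, 1×2 + 1×3]
   = [8, 5]
y = Wx + b = [8 + 0, 5 + 1] = [8, 6]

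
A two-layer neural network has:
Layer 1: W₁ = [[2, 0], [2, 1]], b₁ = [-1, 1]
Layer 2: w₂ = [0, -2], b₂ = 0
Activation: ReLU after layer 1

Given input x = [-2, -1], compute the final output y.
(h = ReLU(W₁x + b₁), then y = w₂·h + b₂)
y = 0

Layer 1 pre-activation: z₁ = [-5, -4]
After ReLU: h = [0, 0]
Layer 2 output: y = 0×0 + -2×0 + 0 = 0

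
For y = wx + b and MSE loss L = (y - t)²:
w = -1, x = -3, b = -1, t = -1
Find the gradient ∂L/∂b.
∂L/∂b = 6

y = wx + b = (-1)(-3) + -1 = 2
∂L/∂y = 2(y - t) = 2(2 - -1) = 6
∂y/∂b = 1
∂L/∂b = ∂L/∂y · ∂y/∂b = 6 × 1 = 6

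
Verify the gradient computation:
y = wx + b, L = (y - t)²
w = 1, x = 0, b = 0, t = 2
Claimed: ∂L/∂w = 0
Correct

y = (1)(0) + 0 = 0
∂L/∂y = 2(y - t) = 2(0 - 2) = -4
∂y/∂w = x = 0
∂L/∂w = -4 × 0 = 0

Claimed value: 0
Correct: The correct gradient is 0.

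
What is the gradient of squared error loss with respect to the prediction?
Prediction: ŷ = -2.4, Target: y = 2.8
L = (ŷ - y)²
∂L/∂ŷ = -10.4

∂L/∂ŷ = 2(ŷ - y) = 2(-2.4 - 2.8) = 2(-5.2) = -10.4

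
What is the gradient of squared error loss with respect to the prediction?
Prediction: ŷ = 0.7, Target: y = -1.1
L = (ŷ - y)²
∂L/∂ŷ = 3.6

∂L/∂ŷ = 2(ŷ - y) = 2(0.7 - -1.1) = 2(1.8) = 3.6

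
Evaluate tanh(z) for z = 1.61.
0.9232

tanh(1.61) = (e^(1.61) - e^(-1.61))/(e^(1.61) + e^(-1.61)) = 0.9232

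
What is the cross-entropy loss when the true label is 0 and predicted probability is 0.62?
L = 0.9676

L = -0·log(0.62) - 1·log(0.38) = -log(0.38) = 0.9676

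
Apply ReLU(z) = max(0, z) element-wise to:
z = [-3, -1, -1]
h = [0, 0, 0]

ReLU applied element-wise: max(0,-3)=0, max(0,-1)=0, max(0,-1)=0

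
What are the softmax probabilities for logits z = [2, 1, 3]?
p = [0.2447, 0.09, 0.6652]

exp(z) = [7.389, 2.718, 20.09]
Sum = 30.19
p = [0.2447, 0.09, 0.6652]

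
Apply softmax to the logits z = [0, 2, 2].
p = [0.0634, 0.4683, 0.4683]

exp(z) = [1, 7.389, 7.389]
Sum = 15.78
p = [0.0634, 0.4683, 0.4683]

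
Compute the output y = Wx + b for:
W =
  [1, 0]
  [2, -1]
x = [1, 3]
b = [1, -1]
y = [2, -2]

Wx = [1×1 + 0×3, 2×1 + -1×3]
   = [1, -1]
y = Wx + b = [1 + 1, -1 + -1] = [2, -2]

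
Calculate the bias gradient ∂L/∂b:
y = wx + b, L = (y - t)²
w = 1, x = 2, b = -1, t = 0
∂L/∂b = 2

y = wx + b = (1)(2) + -1 = 1
∂L/∂y = 2(y - t) = 2(1 - 0) = 2
∂y/∂b = 1
∂L/∂b = ∂L/∂y · ∂y/∂b = 2 × 1 = 2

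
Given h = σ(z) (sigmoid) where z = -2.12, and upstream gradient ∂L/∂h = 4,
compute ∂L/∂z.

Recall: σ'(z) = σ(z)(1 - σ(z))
∂L/∂z = 0.3827

σ(-2.12) = 0.1072
σ'(-2.12) = σ(-2.12)(1 - σ(-2.12)) = 0.1072 × 0.8928 = 0.09568
∂L/∂z = ∂L/∂h · σ'(z) = 4 × 0.09568 = 0.3827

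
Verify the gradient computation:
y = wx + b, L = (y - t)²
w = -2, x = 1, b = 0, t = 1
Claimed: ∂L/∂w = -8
Incorrect

y = (-2)(1) + 0 = -2
∂L/∂y = 2(y - t) = 2(-2 - 1) = -6
∂y/∂w = x = 1
∂L/∂w = -6 × 1 = -6

Claimed value: -8
Incorrect: The correct gradient is -6.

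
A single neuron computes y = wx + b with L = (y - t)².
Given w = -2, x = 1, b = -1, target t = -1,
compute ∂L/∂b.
∂L/∂b = -4

y = wx + b = (-2)(1) + -1 = -3
∂L/∂y = 2(y - t) = 2(-3 - -1) = -4
∂y/∂b = 1
∂L/∂b = ∂L/∂y · ∂y/∂b = -4 × 1 = -4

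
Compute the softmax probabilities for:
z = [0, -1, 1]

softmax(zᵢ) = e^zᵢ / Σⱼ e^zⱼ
p = [0.2447, 0.09, 0.6652]

exp(z) = [1, 0.3679, 2.718]
Sum = 4.086
p = [0.2447, 0.09, 0.6652]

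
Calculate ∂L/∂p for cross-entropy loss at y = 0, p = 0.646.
∂L/∂p = 2.825

∂L/∂p = -y/p + (1-y)/(1-p) = 0 + 1/0.354 = 2.825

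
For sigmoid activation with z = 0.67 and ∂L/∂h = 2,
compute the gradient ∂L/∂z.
∂L/∂z = 0.4478

σ(0.67) = 0.6615
σ'(0.67) = σ(0.67)(1 - σ(0.67)) = 0.6615 × 0.3385 = 0.2239
∂L/∂z = ∂L/∂h · σ'(z) = 2 × 0.2239 = 0.4478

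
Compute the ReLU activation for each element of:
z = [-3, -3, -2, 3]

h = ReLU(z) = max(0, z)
h = [0, 0, 0, 3]

ReLU applied element-wise: max(0,-3)=0, max(0,-3)=0, max(0,-2)=0, max(0,3)=3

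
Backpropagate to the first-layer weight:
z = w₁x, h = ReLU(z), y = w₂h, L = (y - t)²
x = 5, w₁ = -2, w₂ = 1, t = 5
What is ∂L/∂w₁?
∂L/∂w₁ = 0

Forward pass:
z = w₁x = -2×5 = -10
h = ReLU(-10) = 0
y = w₂h = 1×0 = 0

Backward pass:
∂L/∂y = 2(y - t) = 2(0 - 5) = -10
∂y/∂h = w₂ = 1
∂h/∂z = 0 (ReLU derivative)
∂z/∂w₁ = x = 5

∂L/∂w₁ = -10 × 1 × 0 × 5 = 0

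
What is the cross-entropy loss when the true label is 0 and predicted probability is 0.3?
L = 0.3567

L = -0·log(0.3) - 1·log(0.7) = -log(0.7) = 0.3567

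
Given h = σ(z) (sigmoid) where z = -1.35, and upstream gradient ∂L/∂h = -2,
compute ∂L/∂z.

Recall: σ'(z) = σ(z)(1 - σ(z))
∂L/∂z = -0.327

σ(-1.35) = 0.2059
σ'(-1.35) = σ(-1.35)(1 - σ(-1.35)) = 0.2059 × 0.7941 = 0.1635
∂L/∂z = ∂L/∂h · σ'(z) = -2 × 0.1635 = -0.327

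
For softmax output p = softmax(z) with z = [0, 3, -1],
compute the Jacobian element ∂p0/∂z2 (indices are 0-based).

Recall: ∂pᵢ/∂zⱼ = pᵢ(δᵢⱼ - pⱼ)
∂p0/∂z2 = -0.0007993

p = softmax(z) = [0.04661, 0.9362, 0.01715]
p0 = 0.04661, p2 = 0.01715

∂p0/∂z2 = -p0 × p2 = -0.04661 × 0.01715 = -0.0007993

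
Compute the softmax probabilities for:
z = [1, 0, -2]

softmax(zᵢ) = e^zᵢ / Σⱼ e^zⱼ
p = [0.7054, 0.2595, 0.0351]

exp(z) = [2.718, 1, 0.1353]
Sum = 3.854
p = [0.7054, 0.2595, 0.0351]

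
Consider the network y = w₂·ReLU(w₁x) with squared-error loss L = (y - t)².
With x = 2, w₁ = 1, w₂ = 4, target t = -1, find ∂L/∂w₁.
∂L/∂w₁ = 144

Forward pass:
z = w₁x = 1×2 = 2
h = ReLU(2) = 2
y = w₂h = 4×2 = 8

Backward pass:
∂L/∂y = 2(y - t) = 2(8 - -1) = 18
∂y/∂h = w₂ = 4
∂h/∂z = 1 (ReLU derivative)
∂z/∂w₁ = x = 2

∂L/∂w₁ = 18 × 4 × 1 × 2 = 144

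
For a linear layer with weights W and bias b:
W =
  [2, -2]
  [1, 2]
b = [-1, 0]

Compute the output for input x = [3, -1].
y = [7, 1]

Wx = [2×3 + -2×-1, 1×3 + 2×-1]
   = [8, 1]
y = Wx + b = [8 + -1, 1 + 0] = [7, 1]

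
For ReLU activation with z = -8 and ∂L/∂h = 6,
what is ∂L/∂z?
∂L/∂z = 0

h = ReLU(-8) = 0
Since z < 0: ∂h/∂z = 0
∂L/∂z = ∂L/∂h · ∂h/∂z = 6 × 0 = 0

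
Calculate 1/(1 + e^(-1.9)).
0.8699

sigmoid(1.9) = 1/(1 + e^(-1.9)) = 1/(1 + 0.1496) = 0.8699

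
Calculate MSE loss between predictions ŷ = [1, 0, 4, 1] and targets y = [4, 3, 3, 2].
MSE = 5

MSE = (1/4)((1-4)² + (0-3)² + (4-3)² + (1-2)²) = (1/4)(9 + 9 + 1 + 1) = 5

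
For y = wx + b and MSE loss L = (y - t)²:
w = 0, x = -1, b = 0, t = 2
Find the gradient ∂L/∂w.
∂L/∂w = 4

y = wx + b = (0)(-1) + 0 = 0
∂L/∂y = 2(y - t) = 2(0 - 2) = -4
∂y/∂w = x = -1
∂L/∂w = ∂L/∂y · ∂y/∂w = -4 × -1 = 4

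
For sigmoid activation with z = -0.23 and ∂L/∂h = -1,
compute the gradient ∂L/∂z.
∂L/∂z = -0.2467

σ(-0.23) = 0.4428
σ'(-0.23) = σ(-0.23)(1 - σ(-0.23)) = 0.4428 × 0.5572 = 0.2467
∂L/∂z = ∂L/∂h · σ'(z) = -1 × 0.2467 = -0.2467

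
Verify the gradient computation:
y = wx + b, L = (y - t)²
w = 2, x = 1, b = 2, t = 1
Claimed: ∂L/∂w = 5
Incorrect

y = (2)(1) + 2 = 4
∂L/∂y = 2(y - t) = 2(4 - 1) = 6
∂y/∂w = x = 1
∂L/∂w = 6 × 1 = 6

Claimed value: 5
Incorrect: The correct gradient is 6.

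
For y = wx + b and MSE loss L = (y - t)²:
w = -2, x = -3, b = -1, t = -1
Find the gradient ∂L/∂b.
∂L/∂b = 12

y = wx + b = (-2)(-3) + -1 = 5
∂L/∂y = 2(y - t) = 2(5 - -1) = 12
∂y/∂b = 1
∂L/∂b = ∂L/∂y · ∂y/∂b = 12 × 1 = 12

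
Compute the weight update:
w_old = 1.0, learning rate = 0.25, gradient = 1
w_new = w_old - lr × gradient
w_new = 0.75

w_new = w - η·∂L/∂w = 1.0 - 0.25×(1) = 1.0 - (0.25) = 0.75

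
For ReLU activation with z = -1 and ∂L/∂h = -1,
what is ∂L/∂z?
∂L/∂z = 0

h = ReLU(-1) = 0
Since z < 0: ∂h/∂z = 0
∂L/∂z = ∂L/∂h · ∂h/∂z = -1 × 0 = 0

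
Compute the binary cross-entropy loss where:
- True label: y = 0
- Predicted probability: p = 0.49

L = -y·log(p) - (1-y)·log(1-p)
L = 0.6733

L = -0·log(0.49) - 1·log(0.51) = -log(0.51) = 0.6733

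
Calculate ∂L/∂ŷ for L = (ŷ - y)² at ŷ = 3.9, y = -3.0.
∂L/∂ŷ = 13.8

∂L/∂ŷ = 2(ŷ - y) = 2(3.9 - -3.0) = 2(6.9) = 13.8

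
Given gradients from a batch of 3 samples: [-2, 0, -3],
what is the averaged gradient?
Average gradient = -1.667

Average = (1/3)(-2 + 0 + -3) = -5/3 = -1.667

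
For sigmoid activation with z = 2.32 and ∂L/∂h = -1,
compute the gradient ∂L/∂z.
∂L/∂z = -0.08147

σ(2.32) = 0.9105
σ'(2.32) = σ(2.32)(1 - σ(2.32)) = 0.9105 × 0.08948 = 0.08147
∂L/∂z = ∂L/∂h · σ'(z) = -1 × 0.08147 = -0.08147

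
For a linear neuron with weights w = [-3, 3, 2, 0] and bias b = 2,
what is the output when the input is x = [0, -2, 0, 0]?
y = -4

y = (-3)(0) + (3)(-2) + (2)(0) + (0)(0) + 2 = -4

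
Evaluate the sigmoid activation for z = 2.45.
0.9206

sigmoid(2.45) = 1/(1 + e^(-2.45)) = 1/(1 + 0.08629) = 0.9206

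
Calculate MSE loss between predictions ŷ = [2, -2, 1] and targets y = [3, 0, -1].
MSE = 3

MSE = (1/3)((2-3)² + (-2-0)² + (1--1)²) = (1/3)(1 + 4 + 4) = 3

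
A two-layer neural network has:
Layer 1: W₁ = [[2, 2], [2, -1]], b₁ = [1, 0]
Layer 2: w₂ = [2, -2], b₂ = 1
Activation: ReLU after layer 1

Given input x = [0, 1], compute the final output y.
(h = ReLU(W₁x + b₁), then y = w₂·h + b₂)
y = 7

Layer 1 pre-activation: z₁ = [3, -1]
After ReLU: h = [3, 0]
Layer 2 output: y = 2×3 + -2×0 + 1 = 7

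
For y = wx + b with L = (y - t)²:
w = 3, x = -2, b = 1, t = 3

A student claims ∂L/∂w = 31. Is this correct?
Incorrect

y = (3)(-2) + 1 = -5
∂L/∂y = 2(y - t) = 2(-5 - 3) = -16
∂y/∂w = x = -2
∂L/∂w = -16 × -2 = 32

Claimed value: 31
Incorrect: The correct gradient is 32.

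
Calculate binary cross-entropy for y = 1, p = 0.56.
L = 0.5798

L = -1·log(0.56) - 0·log(0.44) = -log(0.56) = 0.5798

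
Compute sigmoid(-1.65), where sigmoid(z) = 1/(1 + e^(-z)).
0.1611

sigmoid(-1.65) = 1/(1 + e^(1.65)) = 1/(1 + 5.207) = 0.1611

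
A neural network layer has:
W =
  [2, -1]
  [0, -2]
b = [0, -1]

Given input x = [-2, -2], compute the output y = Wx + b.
y = [-2, 3]

Wx = [2×-2 + -1×-2, 0×-2 + -2×-2]
   = [-2, 4]
y = Wx + b = [-2 + 0, 4 + -1] = [-2, 3]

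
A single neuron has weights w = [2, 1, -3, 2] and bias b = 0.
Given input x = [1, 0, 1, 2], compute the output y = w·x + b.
y = 3

y = (2)(1) + (1)(0) + (-3)(1) + (2)(2) + 0 = 3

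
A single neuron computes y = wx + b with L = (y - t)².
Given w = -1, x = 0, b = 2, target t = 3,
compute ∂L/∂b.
∂L/∂b = -2

y = wx + b = (-1)(0) + 2 = 2
∂L/∂y = 2(y - t) = 2(2 - 3) = -2
∂y/∂b = 1
∂L/∂b = ∂L/∂y · ∂y/∂b = -2 × 1 = -2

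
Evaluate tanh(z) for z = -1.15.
-0.8178

tanh(-1.15) = (e^(-1.15) - e^(1.15))/(e^(-1.15) + e^(1.15)) = -0.8178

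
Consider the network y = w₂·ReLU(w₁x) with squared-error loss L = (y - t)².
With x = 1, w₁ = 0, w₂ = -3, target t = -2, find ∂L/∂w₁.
∂L/∂w₁ = 0

Forward pass:
z = w₁x = 0×1 = 0
h = ReLU(0) = 0
y = w₂h = -3×0 = 0

Backward pass:
∂L/∂y = 2(y - t) = 2(0 - -2) = 4
∂y/∂h = w₂ = -3
∂h/∂z = 0 (ReLU derivative)
∂z/∂w₁ = x = 1

∂L/∂w₁ = 4 × -3 × 0 × 1 = 0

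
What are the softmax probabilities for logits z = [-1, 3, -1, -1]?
p = [0.0174, 0.9479, 0.0174, 0.0174]

exp(z) = [0.3679, 20.09, 0.3679, 0.3679]
Sum = 21.19
p = [0.0174, 0.9479, 0.0174, 0.0174]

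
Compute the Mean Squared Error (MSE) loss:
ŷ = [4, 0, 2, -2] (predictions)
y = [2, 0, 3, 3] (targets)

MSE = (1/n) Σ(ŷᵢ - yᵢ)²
MSE = 7.5

MSE = (1/4)((4-2)² + (0-0)² + (2-3)² + (-2-3)²) = (1/4)(4 + 0 + 1 + 25) = 7.5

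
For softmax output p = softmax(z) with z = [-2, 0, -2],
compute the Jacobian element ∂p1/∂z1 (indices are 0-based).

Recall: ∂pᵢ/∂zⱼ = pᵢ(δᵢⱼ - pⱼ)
∂p1/∂z1 = 0.1676

p = softmax(z) = [0.1065, 0.787, 0.1065]
p1 = 0.787

∂p1/∂z1 = p1(1 - p1) = 0.787 × (1 - 0.787) = 0.1676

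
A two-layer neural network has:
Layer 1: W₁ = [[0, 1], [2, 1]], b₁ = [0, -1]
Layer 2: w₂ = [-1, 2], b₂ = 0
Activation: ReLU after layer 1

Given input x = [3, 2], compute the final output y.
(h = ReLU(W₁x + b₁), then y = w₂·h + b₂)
y = 12

Layer 1 pre-activation: z₁ = [2, 7]
After ReLU: h = [2, 7]
Layer 2 output: y = -1×2 + 2×7 + 0 = 12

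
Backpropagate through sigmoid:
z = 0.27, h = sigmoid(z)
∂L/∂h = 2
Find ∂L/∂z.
∂L/∂z = 0.491

σ(0.27) = 0.5671
σ'(0.27) = σ(0.27)(1 - σ(0.27)) = 0.5671 × 0.4329 = 0.2455
∂L/∂z = ∂L/∂h · σ'(z) = 2 × 0.2455 = 0.491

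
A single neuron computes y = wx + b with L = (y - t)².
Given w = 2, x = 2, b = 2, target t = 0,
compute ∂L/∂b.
∂L/∂b = 12

y = wx + b = (2)(2) + 2 = 6
∂L/∂y = 2(y - t) = 2(6 - 0) = 12
∂y/∂b = 1
∂L/∂b = ∂L/∂y · ∂y/∂b = 12 × 1 = 12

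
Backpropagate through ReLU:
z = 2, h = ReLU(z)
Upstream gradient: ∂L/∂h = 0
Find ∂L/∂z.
∂L/∂z = 0

h = ReLU(2) = 2
Since z > 0: ∂h/∂z = 1
∂L/∂z = ∂L/∂h · ∂h/∂z = 0 × 1 = 0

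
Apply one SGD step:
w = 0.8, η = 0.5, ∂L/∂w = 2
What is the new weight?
w_new = -0.2

w_new = w - η·∂L/∂w = 0.8 - 0.5×(2) = 0.8 - (1) = -0.2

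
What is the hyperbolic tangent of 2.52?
0.9871

tanh(2.52) = (e^(2.52) - e^(-2.52))/(e^(2.52) + e^(-2.52)) = 0.9871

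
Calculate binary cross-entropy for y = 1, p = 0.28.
L = 1.273

L = -1·log(0.28) - 0·log(0.72) = -log(0.28) = 1.273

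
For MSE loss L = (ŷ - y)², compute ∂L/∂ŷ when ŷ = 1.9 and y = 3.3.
∂L/∂ŷ = -2.8

∂L/∂ŷ = 2(ŷ - y) = 2(1.9 - 3.3) = 2(-1.4) = -2.8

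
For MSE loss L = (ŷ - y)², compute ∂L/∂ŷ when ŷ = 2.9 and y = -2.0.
∂L/∂ŷ = 9.8

∂L/∂ŷ = 2(ŷ - y) = 2(2.9 - -2.0) = 2(4.9) = 9.8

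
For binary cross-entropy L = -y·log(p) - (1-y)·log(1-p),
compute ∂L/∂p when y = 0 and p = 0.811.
∂L/∂p = 5.291

∂L/∂p = -y/p + (1-y)/(1-p) = 0 + 1/0.189 = 5.291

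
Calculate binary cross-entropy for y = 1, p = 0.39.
L = 0.9416

L = -1·log(0.39) - 0·log(0.61) = -log(0.39) = 0.9416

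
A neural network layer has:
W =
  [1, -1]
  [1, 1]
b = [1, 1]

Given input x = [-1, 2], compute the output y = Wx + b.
y = [-2, 2]

Wx = [1×-1 + -1×2, 1×-1 + 1×2]
   = [-3, 1]
y = Wx + b = [-3 + 1, 1 + 1] = [-2, 2]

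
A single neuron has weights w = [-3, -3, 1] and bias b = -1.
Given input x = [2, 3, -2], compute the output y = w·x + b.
y = -18

y = (-3)(2) + (-3)(3) + (1)(-2) + -1 = -18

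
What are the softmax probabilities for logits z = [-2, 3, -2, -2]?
p = [0.0066, 0.9802, 0.0066, 0.0066]

exp(z) = [0.1353, 20.09, 0.1353, 0.1353]
Sum = 20.49
p = [0.0066, 0.9802, 0.0066, 0.0066]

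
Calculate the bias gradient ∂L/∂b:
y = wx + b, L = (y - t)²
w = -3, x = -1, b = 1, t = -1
∂L/∂b = 10

y = wx + b = (-3)(-1) + 1 = 4
∂L/∂y = 2(y - t) = 2(4 - -1) = 10
∂y/∂b = 1
∂L/∂b = ∂L/∂y · ∂y/∂b = 10 × 1 = 10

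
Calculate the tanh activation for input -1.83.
-0.9498

tanh(-1.83) = (e^(-1.83) - e^(1.83))/(e^(-1.83) + e^(1.83)) = -0.9498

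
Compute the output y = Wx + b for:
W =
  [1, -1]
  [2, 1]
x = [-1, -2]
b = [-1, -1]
y = [0, -5]

Wx = [1×-1 + -1×-2, 2×-1 + 1×-2]
   = [1, -4]
y = Wx + b = [1 + -1, -4 + -1] = [0, -5]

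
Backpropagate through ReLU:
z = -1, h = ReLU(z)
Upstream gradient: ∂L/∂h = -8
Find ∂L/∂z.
∂L/∂z = 0

h = ReLU(-1) = 0
Since z < 0: ∂h/∂z = 0
∂L/∂z = ∂L/∂h · ∂h/∂z = -8 × 0 = 0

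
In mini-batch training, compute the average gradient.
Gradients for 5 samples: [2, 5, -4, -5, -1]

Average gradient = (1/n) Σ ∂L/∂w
Average gradient = -0.6

Average = (1/5)(2 + 5 + -4 + -5 + -1) = -3/5 = -0.6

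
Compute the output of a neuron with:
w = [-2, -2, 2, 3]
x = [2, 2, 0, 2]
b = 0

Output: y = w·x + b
y = -2

y = (-2)(2) + (-2)(2) + (2)(0) + (3)(2) + 0 = -2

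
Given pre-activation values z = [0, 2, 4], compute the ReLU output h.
h = [0, 2, 4]

ReLU applied element-wise: max(0,0)=0, max(0,2)=2, max(0,4)=4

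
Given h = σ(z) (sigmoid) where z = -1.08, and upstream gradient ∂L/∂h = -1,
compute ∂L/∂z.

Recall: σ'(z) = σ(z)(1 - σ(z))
∂L/∂z = -0.1892

σ(-1.08) = 0.2535
σ'(-1.08) = σ(-1.08)(1 - σ(-1.08)) = 0.2535 × 0.7465 = 0.1892
∂L/∂z = ∂L/∂h · σ'(z) = -1 × 0.1892 = -0.1892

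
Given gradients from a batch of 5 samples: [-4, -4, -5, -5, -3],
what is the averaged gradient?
Average gradient = -4.2

Average = (1/5)(-4 + -4 + -5 + -5 + -3) = -21/5 = -4.2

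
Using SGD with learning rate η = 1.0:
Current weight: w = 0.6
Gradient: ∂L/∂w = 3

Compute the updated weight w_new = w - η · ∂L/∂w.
w_new = -2.4

w_new = w - η·∂L/∂w = 0.6 - 1.0×(3) = 0.6 - (3) = -2.4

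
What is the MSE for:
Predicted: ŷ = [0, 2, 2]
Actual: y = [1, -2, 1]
MSE = 6

MSE = (1/3)((0-1)² + (2--2)² + (2-1)²) = (1/3)(1 + 16 + 1) = 6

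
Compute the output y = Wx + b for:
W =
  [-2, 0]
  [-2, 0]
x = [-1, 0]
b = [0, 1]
y = [2, 3]

Wx = [-2×-1 + 0×0, -2×-1 + 0×0]
   = [2, 2]
y = Wx + b = [2 + 0, 2 + 1] = [2, 3]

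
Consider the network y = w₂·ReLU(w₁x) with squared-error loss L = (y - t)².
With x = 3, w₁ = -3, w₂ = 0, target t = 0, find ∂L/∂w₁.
∂L/∂w₁ = 0

Forward pass:
z = w₁x = -3×3 = -9
h = ReLU(-9) = 0
y = w₂h = 0×0 = 0

Backward pass:
∂L/∂y = 2(y - t) = 2(0 - 0) = 0
∂y/∂h = w₂ = 0
∂h/∂z = 0 (ReLU derivative)
∂z/∂w₁ = x = 3

∂L/∂w₁ = 0 × 0 × 0 × 3 = 0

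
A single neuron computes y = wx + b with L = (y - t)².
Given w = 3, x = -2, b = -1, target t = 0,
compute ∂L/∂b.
∂L/∂b = -14

y = wx + b = (3)(-2) + -1 = -7
∂L/∂y = 2(y - t) = 2(-7 - 0) = -14
∂y/∂b = 1
∂L/∂b = ∂L/∂y · ∂y/∂b = -14 × 1 = -14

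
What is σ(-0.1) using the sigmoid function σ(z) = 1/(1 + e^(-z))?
0.475

sigmoid(-0.1) = 1/(1 + e^(0.1)) = 1/(1 + 1.105) = 0.475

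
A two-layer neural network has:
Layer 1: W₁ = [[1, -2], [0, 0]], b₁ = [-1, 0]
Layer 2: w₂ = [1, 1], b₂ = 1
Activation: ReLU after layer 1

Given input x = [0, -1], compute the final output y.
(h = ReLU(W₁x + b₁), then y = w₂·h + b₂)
y = 2

Layer 1 pre-activation: z₁ = [1, 0]
After ReLU: h = [1, 0]
Layer 2 output: y = 1×1 + 1×0 + 1 = 2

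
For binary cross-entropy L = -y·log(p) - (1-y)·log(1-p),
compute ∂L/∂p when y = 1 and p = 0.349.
∂L/∂p = -2.865

∂L/∂p = -y/p + (1-y)/(1-p) = -1/0.349 + 0 = -2.865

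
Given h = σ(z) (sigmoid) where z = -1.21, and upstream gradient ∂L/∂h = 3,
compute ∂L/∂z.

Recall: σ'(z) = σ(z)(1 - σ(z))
∂L/∂z = 0.5308

σ(-1.21) = 0.2297
σ'(-1.21) = σ(-1.21)(1 - σ(-1.21)) = 0.2297 × 0.7703 = 0.1769
∂L/∂z = ∂L/∂h · σ'(z) = 3 × 0.1769 = 0.5308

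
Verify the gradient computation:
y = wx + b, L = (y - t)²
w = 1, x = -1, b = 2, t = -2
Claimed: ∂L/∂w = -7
Incorrect

y = (1)(-1) + 2 = 1
∂L/∂y = 2(y - t) = 2(1 - -2) = 6
∂y/∂w = x = -1
∂L/∂w = 6 × -1 = -6

Claimed value: -7
Incorrect: The correct gradient is -6.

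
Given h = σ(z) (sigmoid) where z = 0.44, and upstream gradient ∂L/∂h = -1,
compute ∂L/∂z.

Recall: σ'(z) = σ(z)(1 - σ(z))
∂L/∂z = -0.2383

σ(0.44) = 0.6083
σ'(0.44) = σ(0.44)(1 - σ(0.44)) = 0.6083 × 0.3917 = 0.2383
∂L/∂z = ∂L/∂h · σ'(z) = -1 × 0.2383 = -0.2383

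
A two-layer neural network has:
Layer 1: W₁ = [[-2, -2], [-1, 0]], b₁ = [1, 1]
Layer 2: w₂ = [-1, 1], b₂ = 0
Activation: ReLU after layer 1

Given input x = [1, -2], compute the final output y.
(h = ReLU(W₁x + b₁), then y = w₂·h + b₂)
y = -3

Layer 1 pre-activation: z₁ = [3, 0]
After ReLU: h = [3, 0]
Layer 2 output: y = -1×3 + 1×0 + 0 = -3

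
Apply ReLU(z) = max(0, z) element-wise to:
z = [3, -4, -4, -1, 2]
h = [3, 0, 0, 0, 2]

ReLU applied element-wise: max(0,3)=3, max(0,-4)=0, max(0,-4)=0, max(0,-1)=0, max(0,2)=2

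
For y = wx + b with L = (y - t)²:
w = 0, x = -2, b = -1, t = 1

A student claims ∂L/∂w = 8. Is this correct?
Correct

y = (0)(-2) + -1 = -1
∂L/∂y = 2(y - t) = 2(-1 - 1) = -4
∂y/∂w = x = -2
∂L/∂w = -4 × -2 = 8

Claimed value: 8
Correct: The correct gradient is 8.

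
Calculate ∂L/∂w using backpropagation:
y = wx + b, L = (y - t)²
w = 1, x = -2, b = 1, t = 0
∂L/∂w = 4

y = wx + b = (1)(-2) + 1 = -1
∂L/∂y = 2(y - t) = 2(-1 - 0) = -2
∂y/∂w = x = -2
∂L/∂w = ∂L/∂y · ∂y/∂w = -2 × -2 = 4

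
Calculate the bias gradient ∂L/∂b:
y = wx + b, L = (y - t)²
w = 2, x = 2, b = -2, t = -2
∂L/∂b = 8

y = wx + b = (2)(2) + -2 = 2
∂L/∂y = 2(y - t) = 2(2 - -2) = 8
∂y/∂b = 1
∂L/∂b = ∂L/∂y · ∂y/∂b = 8 × 1 = 8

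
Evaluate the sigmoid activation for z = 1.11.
0.7521

sigmoid(1.11) = 1/(1 + e^(-1.11)) = 1/(1 + 0.3296) = 0.7521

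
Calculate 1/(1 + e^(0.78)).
0.3143

sigmoid(-0.78) = 1/(1 + e^(0.78)) = 1/(1 + 2.181) = 0.3143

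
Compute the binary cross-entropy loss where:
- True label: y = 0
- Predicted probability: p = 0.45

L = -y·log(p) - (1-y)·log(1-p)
L = 0.5978

L = -0·log(0.45) - 1·log(0.55) = -log(0.55) = 0.5978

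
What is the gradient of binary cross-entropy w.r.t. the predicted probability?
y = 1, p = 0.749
∂L/∂p = -1.335

∂L/∂p = -y/p + (1-y)/(1-p) = -1/0.749 + 0 = -1.335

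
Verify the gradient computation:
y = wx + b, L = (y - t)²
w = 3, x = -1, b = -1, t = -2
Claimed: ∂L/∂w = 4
Correct

y = (3)(-1) + -1 = -4
∂L/∂y = 2(y - t) = 2(-4 - -2) = -4
∂y/∂w = x = -1
∂L/∂w = -4 × -1 = 4

Claimed value: 4
Correct: The correct gradient is 4.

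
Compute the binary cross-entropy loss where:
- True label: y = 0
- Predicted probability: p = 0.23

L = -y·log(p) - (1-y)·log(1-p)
L = 0.2614

L = -0·log(0.23) - 1·log(0.77) = -log(0.77) = 0.2614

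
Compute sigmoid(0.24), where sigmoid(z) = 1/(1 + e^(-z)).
0.5597

sigmoid(0.24) = 1/(1 + e^(-0.24)) = 1/(1 + 0.7866) = 0.5597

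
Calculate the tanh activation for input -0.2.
-0.1974

tanh(-0.2) = (e^(-0.2) - e^(0.2))/(e^(-0.2) + e^(0.2)) = -0.1974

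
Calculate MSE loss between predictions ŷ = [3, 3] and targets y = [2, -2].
MSE = 13

MSE = (1/2)((3-2)² + (3--2)²) = (1/2)(1 + 25) = 13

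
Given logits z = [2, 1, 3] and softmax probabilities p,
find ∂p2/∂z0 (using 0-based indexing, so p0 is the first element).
∂p2/∂z0 = -0.1628

p = softmax(z) = [0.2447, 0.09003, 0.6652]
p2 = 0.6652, p0 = 0.2447

∂p2/∂z0 = -p2 × p0 = -0.6652 × 0.2447 = -0.1628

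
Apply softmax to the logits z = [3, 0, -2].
p = [0.9465, 0.0471, 0.0064]

exp(z) = [20.09, 1, 0.1353]
Sum = 21.22
p = [0.9465, 0.0471, 0.0064]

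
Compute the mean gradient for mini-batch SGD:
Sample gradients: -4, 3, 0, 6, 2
Average gradient = 1.4

Average = (1/5)(-4 + 3 + 0 + 6 + 2) = 7/5 = 1.4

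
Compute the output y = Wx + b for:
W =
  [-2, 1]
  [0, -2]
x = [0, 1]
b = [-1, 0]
y = [0, -2]

Wx = [-2×0 + 1×1, 0×0 + -2×1]
   = [1, -2]
y = Wx + b = [1 + -1, -2 + 0] = [0, -2]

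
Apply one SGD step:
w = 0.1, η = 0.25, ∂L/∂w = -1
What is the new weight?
w_new = 0.35

w_new = w - η·∂L/∂w = 0.1 - 0.25×(-1) = 0.1 - (-0.25) = 0.35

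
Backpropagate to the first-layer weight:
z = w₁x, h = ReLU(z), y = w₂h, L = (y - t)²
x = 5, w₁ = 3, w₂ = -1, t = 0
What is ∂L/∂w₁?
∂L/∂w₁ = 150

Forward pass:
z = w₁x = 3×5 = 15
h = ReLU(15) = 15
y = w₂h = -1×15 = -15

Backward pass:
∂L/∂y = 2(y - t) = 2(-15 - 0) = -30
∂y/∂h = w₂ = -1
∂h/∂z = 1 (ReLU derivative)
∂z/∂w₁ = x = 5

∂L/∂w₁ = -30 × -1 × 1 × 5 = 150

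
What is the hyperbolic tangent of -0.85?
-0.6911

tanh(-0.85) = (e^(-0.85) - e^(0.85))/(e^(-0.85) + e^(0.85)) = -0.6911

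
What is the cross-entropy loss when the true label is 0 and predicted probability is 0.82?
L = 1.715

L = -0·log(0.82) - 1·log(0.18) = -log(0.18) = 1.715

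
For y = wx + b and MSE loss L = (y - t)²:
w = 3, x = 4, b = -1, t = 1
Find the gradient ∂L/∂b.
∂L/∂b = 20

y = wx + b = (3)(4) + -1 = 11
∂L/∂y = 2(y - t) = 2(11 - 1) = 20
∂y/∂b = 1
∂L/∂b = ∂L/∂y · ∂y/∂b = 20 × 1 = 20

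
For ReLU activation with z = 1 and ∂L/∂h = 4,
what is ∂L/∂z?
∂L/∂z = 4

h = ReLU(1) = 1
Since z > 0: ∂h/∂z = 1
∂L/∂z = ∂L/∂h · ∂h/∂z = 4 × 1 = 4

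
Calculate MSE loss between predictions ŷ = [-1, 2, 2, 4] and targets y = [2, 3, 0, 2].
MSE = 4.5

MSE = (1/4)((-1-2)² + (2-3)² + (2-0)² + (4-2)²) = (1/4)(9 + 1 + 4 + 4) = 4.5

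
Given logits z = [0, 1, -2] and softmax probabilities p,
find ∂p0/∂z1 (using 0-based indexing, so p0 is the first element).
∂p0/∂z1 = -0.183

p = softmax(z) = [0.2595, 0.7054, 0.03512]
p0 = 0.2595, p1 = 0.7054

∂p0/∂z1 = -p0 × p1 = -0.2595 × 0.7054 = -0.183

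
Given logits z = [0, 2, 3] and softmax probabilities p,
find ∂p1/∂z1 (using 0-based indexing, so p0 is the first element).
∂p1/∂z1 = 0.1922

p = softmax(z) = [0.03512, 0.2595, 0.7054]
p1 = 0.2595

∂p1/∂z1 = p1(1 - p1) = 0.2595 × (1 - 0.2595) = 0.1922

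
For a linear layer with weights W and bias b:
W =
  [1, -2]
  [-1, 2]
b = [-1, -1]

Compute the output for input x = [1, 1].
y = [-2, 0]

Wx = [1×1 + -2×1, -1×1 + 2×1]
   = [-1, 1]
y = Wx + b = [-1 + -1, 1 + -1] = [-2, 0]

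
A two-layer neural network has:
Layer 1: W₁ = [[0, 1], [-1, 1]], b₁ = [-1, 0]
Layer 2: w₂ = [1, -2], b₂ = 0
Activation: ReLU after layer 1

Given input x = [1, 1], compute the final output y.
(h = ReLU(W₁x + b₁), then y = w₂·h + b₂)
y = 0

Layer 1 pre-activation: z₁ = [0, 0]
After ReLU: h = [0, 0]
Layer 2 output: y = 1×0 + -2×0 + 0 = 0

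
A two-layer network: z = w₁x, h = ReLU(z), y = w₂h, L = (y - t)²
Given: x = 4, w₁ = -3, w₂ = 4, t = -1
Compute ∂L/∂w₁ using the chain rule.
∂L/∂w₁ = 0

Forward pass:
z = w₁x = -3×4 = -12
h = ReLU(-12) = 0
y = w₂h = 4×0 = 0

Backward pass:
∂L/∂y = 2(y - t) = 2(0 - -1) = 2
∂y/∂h = w₂ = 4
∂h/∂z = 0 (ReLU derivative)
∂z/∂w₁ = x = 4

∂L/∂w₁ = 2 × 4 × 0 × 4 = 0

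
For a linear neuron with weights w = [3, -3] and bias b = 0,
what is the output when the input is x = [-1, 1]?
y = -6

y = (3)(-1) + (-3)(1) + 0 = -6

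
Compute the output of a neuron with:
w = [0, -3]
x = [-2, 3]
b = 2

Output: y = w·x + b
y = -7

y = (0)(-2) + (-3)(3) + 2 = -7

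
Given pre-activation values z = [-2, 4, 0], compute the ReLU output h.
h = [0, 4, 0]

ReLU applied element-wise: max(0,-2)=0, max(0,4)=4, max(0,0)=0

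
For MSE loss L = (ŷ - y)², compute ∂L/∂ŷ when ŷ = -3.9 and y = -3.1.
∂L/∂ŷ = -1.6

∂L/∂ŷ = 2(ŷ - y) = 2(-3.9 - -3.1) = 2(-0.8) = -1.6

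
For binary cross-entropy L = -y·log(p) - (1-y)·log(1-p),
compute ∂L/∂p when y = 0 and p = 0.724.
∂L/∂p = 3.623

∂L/∂p = -y/p + (1-y)/(1-p) = 0 + 1/0.276 = 3.623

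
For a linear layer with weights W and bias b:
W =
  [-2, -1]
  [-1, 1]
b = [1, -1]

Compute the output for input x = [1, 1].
y = [-2, -1]

Wx = [-2×1 + -1×1, -1×1 + 1×1]
   = [-3, 0]
y = Wx + b = [-3 + 1, 0 + -1] = [-2, -1]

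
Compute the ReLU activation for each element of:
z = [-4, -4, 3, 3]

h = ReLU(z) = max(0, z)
h = [0, 0, 3, 3]

ReLU applied element-wise: max(0,-4)=0, max(0,-4)=0, max(0,3)=3, max(0,3)=3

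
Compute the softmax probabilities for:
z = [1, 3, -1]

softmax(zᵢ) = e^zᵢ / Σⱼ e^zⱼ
p = [0.1173, 0.8668, 0.0159]

exp(z) = [2.718, 20.09, 0.3679]
Sum = 23.17
p = [0.1173, 0.8668, 0.0159]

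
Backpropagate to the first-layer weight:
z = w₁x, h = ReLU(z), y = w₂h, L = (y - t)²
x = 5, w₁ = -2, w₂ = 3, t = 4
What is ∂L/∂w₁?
∂L/∂w₁ = 0

Forward pass:
z = w₁x = -2×5 = -10
h = ReLU(-10) = 0
y = w₂h = 3×0 = 0

Backward pass:
∂L/∂y = 2(y - t) = 2(0 - 4) = -8
∂y/∂h = w₂ = 3
∂h/∂z = 0 (ReLU derivative)
∂z/∂w₁ = x = 5

∂L/∂w₁ = -8 × 3 × 0 × 5 = 0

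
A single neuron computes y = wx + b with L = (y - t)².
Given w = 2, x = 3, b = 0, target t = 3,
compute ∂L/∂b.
∂L/∂b = 6

y = wx + b = (2)(3) + 0 = 6
∂L/∂y = 2(y - t) = 2(6 - 3) = 6
∂y/∂b = 1
∂L/∂b = ∂L/∂y · ∂y/∂b = 6 × 1 = 6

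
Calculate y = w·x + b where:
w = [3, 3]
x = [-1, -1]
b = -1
y = -7

y = (3)(-1) + (3)(-1) + -1 = -7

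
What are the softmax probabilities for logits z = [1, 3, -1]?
p = [0.1173, 0.8668, 0.0159]

exp(z) = [2.718, 20.09, 0.3679]
Sum = 23.17
p = [0.1173, 0.8668, 0.0159]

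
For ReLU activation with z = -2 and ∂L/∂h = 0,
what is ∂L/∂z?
∂L/∂z = 0

h = ReLU(-2) = 0
Since z < 0: ∂h/∂z = 0
∂L/∂z = ∂L/∂h · ∂h/∂z = 0 × 0 = 0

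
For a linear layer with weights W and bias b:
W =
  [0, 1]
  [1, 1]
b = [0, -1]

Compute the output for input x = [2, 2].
y = [2, 3]

Wx = [0×2 + 1×2, 1×2 + 1×2]
   = [2, 4]
y = Wx + b = [2 + 0, 4 + -1] = [2, 3]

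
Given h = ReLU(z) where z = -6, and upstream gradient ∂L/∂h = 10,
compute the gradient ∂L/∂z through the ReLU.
∂L/∂z = 0

h = ReLU(-6) = 0
Since z < 0: ∂h/∂z = 0
∂L/∂z = ∂L/∂h · ∂h/∂z = 10 × 0 = 0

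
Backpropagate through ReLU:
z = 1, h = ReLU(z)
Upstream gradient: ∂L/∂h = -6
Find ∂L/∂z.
∂L/∂z = -6

h = ReLU(1) = 1
Since z > 0: ∂h/∂z = 1
∂L/∂z = ∂L/∂h · ∂h/∂z = -6 × 1 = -6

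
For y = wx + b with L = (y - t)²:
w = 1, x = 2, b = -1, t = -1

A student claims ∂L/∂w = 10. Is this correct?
Incorrect

y = (1)(2) + -1 = 1
∂L/∂y = 2(y - t) = 2(1 - -1) = 4
∂y/∂w = x = 2
∂L/∂w = 4 × 2 = 8

Claimed value: 10
Incorrect: The correct gradient is 8.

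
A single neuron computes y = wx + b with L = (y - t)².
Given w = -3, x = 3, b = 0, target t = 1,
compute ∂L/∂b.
∂L/∂b = -20

y = wx + b = (-3)(3) + 0 = -9
∂L/∂y = 2(y - t) = 2(-9 - 1) = -20
∂y/∂b = 1
∂L/∂b = ∂L/∂y · ∂y/∂b = -20 × 1 = -20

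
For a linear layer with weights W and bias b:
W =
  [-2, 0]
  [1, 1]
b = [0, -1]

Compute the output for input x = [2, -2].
y = [-4, -1]

Wx = [-2×2 + 0×-2, 1×2 + 1×-2]
   = [-4, 0]
y = Wx + b = [-4 + 0, 0 + -1] = [-4, -1]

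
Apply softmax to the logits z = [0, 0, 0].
p = [0.3333, 0.3333, 0.3333]

exp(z) = [1, 1, 1]
Sum = 3
p = [0.3333, 0.3333, 0.3333]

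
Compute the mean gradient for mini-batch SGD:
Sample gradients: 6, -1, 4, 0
Average gradient = 2.25

Average = (1/4)(6 + -1 + 4 + 0) = 9/4 = 2.25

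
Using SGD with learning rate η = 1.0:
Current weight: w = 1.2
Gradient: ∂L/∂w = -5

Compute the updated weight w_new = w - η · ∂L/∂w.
w_new = 6.2

w_new = w - η·∂L/∂w = 1.2 - 1.0×(-5) = 1.2 - (-5) = 6.2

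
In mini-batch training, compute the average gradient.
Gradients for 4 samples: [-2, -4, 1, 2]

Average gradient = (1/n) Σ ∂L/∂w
Average gradient = -0.75

Average = (1/4)(-2 + -4 + 1 + 2) = -3/4 = -0.75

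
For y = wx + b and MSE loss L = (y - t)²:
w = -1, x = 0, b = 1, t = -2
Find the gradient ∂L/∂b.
∂L/∂b = 6

y = wx + b = (-1)(0) + 1 = 1
∂L/∂y = 2(y - t) = 2(1 - -2) = 6
∂y/∂b = 1
∂L/∂b = ∂L/∂y · ∂y/∂b = 6 × 1 = 6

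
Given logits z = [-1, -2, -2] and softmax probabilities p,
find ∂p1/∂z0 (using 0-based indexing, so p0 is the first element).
∂p1/∂z0 = -0.1221

p = softmax(z) = [0.5761, 0.2119, 0.2119]
p1 = 0.2119, p0 = 0.5761

∂p1/∂z0 = -p1 × p0 = -0.2119 × 0.5761 = -0.1221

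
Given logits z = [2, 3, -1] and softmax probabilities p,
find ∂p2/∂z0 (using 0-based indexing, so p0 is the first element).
∂p2/∂z0 = -0.003507

p = softmax(z) = [0.2654, 0.7214, 0.01321]
p2 = 0.01321, p0 = 0.2654

∂p2/∂z0 = -p2 × p0 = -0.01321 × 0.2654 = -0.003507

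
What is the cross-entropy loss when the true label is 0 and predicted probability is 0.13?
L = 0.1393

L = -0·log(0.13) - 1·log(0.87) = -log(0.87) = 0.1393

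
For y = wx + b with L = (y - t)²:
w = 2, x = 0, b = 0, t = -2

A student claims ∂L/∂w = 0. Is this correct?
Correct

y = (2)(0) + 0 = 0
∂L/∂y = 2(y - t) = 2(0 - -2) = 4
∂y/∂w = x = 0
∂L/∂w = 4 × 0 = 0

Claimed value: 0
Correct: The correct gradient is 0.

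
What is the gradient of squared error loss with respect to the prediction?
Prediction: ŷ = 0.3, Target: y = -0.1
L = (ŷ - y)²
∂L/∂ŷ = 0.8

∂L/∂ŷ = 2(ŷ - y) = 2(0.3 - -0.1) = 2(0.4) = 0.8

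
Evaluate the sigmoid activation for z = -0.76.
0.3186

sigmoid(-0.76) = 1/(1 + e^(0.76)) = 1/(1 + 2.138) = 0.3186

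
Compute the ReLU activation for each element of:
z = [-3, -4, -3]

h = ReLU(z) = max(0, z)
h = [0, 0, 0]

ReLU applied element-wise: max(0,-3)=0, max(0,-4)=0, max(0,-3)=0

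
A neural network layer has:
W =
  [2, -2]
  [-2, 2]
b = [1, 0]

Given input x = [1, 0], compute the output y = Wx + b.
y = [3, -2]

Wx = [2×1 + -2×0, -2×1 + 2×0]
   = [2, -2]
y = Wx + b = [2 + 1, -2 + 0] = [3, -2]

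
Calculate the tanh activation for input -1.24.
-0.8455

tanh(-1.24) = (e^(-1.24) - e^(1.24))/(e^(-1.24) + e^(1.24)) = -0.8455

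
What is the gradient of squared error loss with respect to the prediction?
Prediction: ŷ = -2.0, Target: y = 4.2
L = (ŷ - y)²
∂L/∂ŷ = -12.4

∂L/∂ŷ = 2(ŷ - y) = 2(-2.0 - 4.2) = 2(-6.2) = -12.4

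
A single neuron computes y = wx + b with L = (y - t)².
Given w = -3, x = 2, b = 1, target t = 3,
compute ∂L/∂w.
∂L/∂w = -32

y = wx + b = (-3)(2) + 1 = -5
∂L/∂y = 2(y - t) = 2(-5 - 3) = -16
∂y/∂w = x = 2
∂L/∂w = ∂L/∂y · ∂y/∂w = -16 × 2 = -32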